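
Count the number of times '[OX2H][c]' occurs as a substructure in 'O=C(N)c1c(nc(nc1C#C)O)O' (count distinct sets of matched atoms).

2

[OX2H][c] is the SMARTS for a phenol: a hydroxyl oxygen attached to an aromatic carbon.
The molecule carries 2 separate instances of a hydroxyl group (-OH) meeting every constraint; each maps to a distinct set of atoms, giving 2 matches.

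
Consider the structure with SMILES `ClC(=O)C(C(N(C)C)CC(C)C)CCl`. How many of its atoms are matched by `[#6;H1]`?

The query [#6;H1] means: any carbon bearing exactly one hydrogen.
Check the 14 heavy atoms by environment: 2× C (H2) → no; 3× C (H1) → match; 1× N (H0) → no; 4× C (H3) → no; 1× C (H0) → no; 1× O (H0) → no; 2× Cl (H0) → no.
That gives 3 matching atoms.

3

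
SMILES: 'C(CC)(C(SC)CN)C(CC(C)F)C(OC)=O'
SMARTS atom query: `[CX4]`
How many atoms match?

Check the 17 heavy atoms by environment: 11× C (X4) → match; 1× F (X1) → no; 1× C (X3) → no; 1× O (X1) → no; 1× O (X2) → no; 1× S (X2) → no; 1× N (X3) → no.
That gives 11 matching atoms.

11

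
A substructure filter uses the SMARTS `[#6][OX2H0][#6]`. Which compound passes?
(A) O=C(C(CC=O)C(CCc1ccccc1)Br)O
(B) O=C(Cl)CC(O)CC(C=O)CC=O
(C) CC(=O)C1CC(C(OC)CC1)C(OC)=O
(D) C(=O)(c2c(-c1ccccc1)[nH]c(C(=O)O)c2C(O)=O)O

C

[#6][OX2H0][#6] describes an aliphatic oxygen bridging two carbons with no H on the oxygen (an ether).
(A) has a carboxylic acid group (-C(=O)OH) but the -OH oxygen has H1; the =O is OX1, not OX2.
(B) has a hydroxyl group (-OH) but the oxygen has H1, not H0 bridging two carbons.
(C) contains a methoxy ether (-OCH3), which satisfies every atom and bond constraint.
(D) has a carboxylic acid group (-C(=O)OH) but the -OH oxygen has H1; the =O is OX1, not OX2.
So the answer is (C).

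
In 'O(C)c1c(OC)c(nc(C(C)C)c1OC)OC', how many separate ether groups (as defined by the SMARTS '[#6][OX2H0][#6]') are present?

4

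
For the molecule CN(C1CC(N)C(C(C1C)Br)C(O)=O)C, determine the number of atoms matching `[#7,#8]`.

The query [#7,#8] means: nitrogen or oxygen (comma = OR).
Check the 15 heavy atoms by environment: 10× C → no; 2× N → match; 1× Br → no; 2× O → match.
Summing the matching environments: 2 + 2 = 4 matching atoms.

4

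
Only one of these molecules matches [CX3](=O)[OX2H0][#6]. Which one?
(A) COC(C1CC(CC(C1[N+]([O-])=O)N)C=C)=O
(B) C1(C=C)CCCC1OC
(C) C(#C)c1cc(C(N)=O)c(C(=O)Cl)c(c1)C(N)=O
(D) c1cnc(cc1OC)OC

A

[CX3](=O)[OX2H0][#6] describes a carbonyl carbon bonded to an oxygen that is itself bonded to carbon (no H on that O) (an ester).
(A) contains a methyl-ester group (-C(=O)OCH3), which satisfies every atom and bond constraint.
(B) has a methoxy ether (-OCH3) but the ether oxygen is not adjacent to a C=O carbon.
(C) has a primary amide (-C(=O)NH2) but the carbonyl is bonded to N, not to an O-C linkage.
(D) has a methoxy ether (-OCH3) but the ether oxygen is not adjacent to a C=O carbon.
So the answer is (A).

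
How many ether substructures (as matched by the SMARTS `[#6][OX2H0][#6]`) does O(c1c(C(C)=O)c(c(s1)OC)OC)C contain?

3

[#6][OX2H0][#6] is the SMARTS for an ether: an aliphatic oxygen bridging two carbons with no H on the oxygen.
The molecule carries 3 separate instances of a methoxy ether (-OCH3) meeting every constraint; each maps to a distinct set of atoms, giving 3 matches.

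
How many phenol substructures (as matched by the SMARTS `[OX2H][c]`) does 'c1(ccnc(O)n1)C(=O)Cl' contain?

1

[OX2H][c] is the SMARTS for a phenol: a hydroxyl oxygen attached to an aromatic carbon.
Exactly one fragment in the molecule meets all constraints, giving 1 match.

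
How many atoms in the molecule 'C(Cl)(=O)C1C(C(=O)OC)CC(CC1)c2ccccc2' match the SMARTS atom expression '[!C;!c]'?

The query [!C;!c] means: neither aliphatic nor aromatic carbon — same as [!#6].
Check the 19 heavy atoms by environment: 9× C → no; 3× O → match; 1× Cl → match; 6× c (aromatic) → no.
Summing the matching environments: 3 + 1 = 4 matching atoms.

4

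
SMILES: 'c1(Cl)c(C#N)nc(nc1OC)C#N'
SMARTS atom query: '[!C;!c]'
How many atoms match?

The query [!C;!c] means: neither aliphatic nor aromatic carbon — same as [!#6].
Check the 13 heavy atoms by environment: 2× n (aromatic) → match; 4× c (aromatic) → no; 3× C → no; 2× N → match; 1× Cl → match; 1× O → match.
Summing the matching environments: 2 + 2 + 1 + 1 = 6 matching atoms.

6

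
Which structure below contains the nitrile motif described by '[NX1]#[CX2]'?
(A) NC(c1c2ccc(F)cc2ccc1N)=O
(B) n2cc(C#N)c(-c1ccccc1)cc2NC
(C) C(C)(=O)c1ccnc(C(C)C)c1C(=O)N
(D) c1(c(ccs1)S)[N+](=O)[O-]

B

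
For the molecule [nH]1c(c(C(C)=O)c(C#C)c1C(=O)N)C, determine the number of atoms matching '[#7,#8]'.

4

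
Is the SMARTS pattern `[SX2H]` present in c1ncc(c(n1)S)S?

The pattern [SX2H] describes an aliphatic sulfur with two connections, one being H — a thiol.
The molecule carries a thiol (-SH), whose atoms satisfy every constraint of the query, so the pattern matches.

Yes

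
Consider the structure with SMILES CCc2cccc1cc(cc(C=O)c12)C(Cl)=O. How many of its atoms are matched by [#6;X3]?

Check the 17 heavy atoms by environment: 10× c (aromatic, X3) → match; 2× C (X3) → match; 2× O (X1) → no; 2× C (X4) → no; 1× Cl (X1) → no.
Summing the matching environments: 10 + 2 = 12 matching atoms.

12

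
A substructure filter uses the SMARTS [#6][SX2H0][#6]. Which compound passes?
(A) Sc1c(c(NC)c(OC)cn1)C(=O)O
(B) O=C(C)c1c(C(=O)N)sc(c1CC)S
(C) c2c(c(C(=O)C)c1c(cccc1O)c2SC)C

C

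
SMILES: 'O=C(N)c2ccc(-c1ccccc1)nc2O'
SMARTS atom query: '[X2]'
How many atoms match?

2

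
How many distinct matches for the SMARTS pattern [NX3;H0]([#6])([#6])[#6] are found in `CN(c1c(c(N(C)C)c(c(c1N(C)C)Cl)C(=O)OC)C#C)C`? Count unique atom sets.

[NX3;H0]([#6])([#6])[#6] is the SMARTS for a tertiary amine: a trivalent nitrogen with no H, bonded to three carbons.
The molecule carries 3 separate instances of a dimethylamino group (-N(CH3)2) meeting every constraint; each maps to a distinct set of atoms, giving 3 matches.

3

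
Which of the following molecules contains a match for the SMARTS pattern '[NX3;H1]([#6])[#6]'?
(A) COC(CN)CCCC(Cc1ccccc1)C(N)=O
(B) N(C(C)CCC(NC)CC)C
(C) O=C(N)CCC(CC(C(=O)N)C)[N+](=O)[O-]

[NX3;H1]([#6])[#6] describes a trivalent nitrogen with one H, bonded to two carbons (a secondary amine).
(A) has a primary amide (-C(=O)NH2) but the -C(=O)NH2 nitrogen has H2, not H1.
(B) contains an N-methylamino group (-NHCH3), which satisfies every atom and bond constraint.
(C) has a primary amide (-C(=O)NH2) but the -C(=O)NH2 nitrogen has H2, not H1.
So the answer is (B).

B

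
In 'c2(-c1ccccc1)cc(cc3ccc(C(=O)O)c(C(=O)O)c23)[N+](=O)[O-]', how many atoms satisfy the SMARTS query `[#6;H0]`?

9

The query [#6;H0] means: any carbon with no attached hydrogen.
Check the 25 heavy atoms by environment: 7× c (aromatic, H0) → match; 9× c (aromatic, H1) → no; 2× C (H0) → match; 3× O (H0) → no; 2× O (H1) → no; 1× N (charge +1, H0) → no; 1× O (charge -1, H0) → no.
Summing the matching environments: 7 + 2 = 9 matching atoms.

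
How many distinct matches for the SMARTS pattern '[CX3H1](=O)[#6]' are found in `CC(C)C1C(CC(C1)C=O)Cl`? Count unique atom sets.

1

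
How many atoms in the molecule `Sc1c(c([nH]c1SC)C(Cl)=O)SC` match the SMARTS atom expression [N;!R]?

0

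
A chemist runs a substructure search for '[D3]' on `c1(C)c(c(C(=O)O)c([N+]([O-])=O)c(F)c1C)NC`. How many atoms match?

Check the 17 heavy atoms by environment: 6× c (aromatic, D3) → match; 1× F (D1) → no; 1× N (charge +1, D3) → match; 1× O (charge -1, D1) → no; 3× O (D1) → no; 1× N (D2) → no; 3× C (D1) → no; 1× C (D3) → match.
Summing the matching environments: 6 + 1 + 1 = 8 matching atoms.

8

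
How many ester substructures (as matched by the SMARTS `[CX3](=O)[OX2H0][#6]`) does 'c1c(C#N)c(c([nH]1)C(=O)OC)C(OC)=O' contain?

[CX3](=O)[OX2H0][#6] is the SMARTS for an ester: a carbonyl carbon bonded to an oxygen that is itself bonded to carbon (no H on that O).
The molecule carries 2 separate instances of a methyl-ester group (-C(=O)OCH3) meeting every constraint; each maps to a distinct set of atoms, giving 2 matches.

2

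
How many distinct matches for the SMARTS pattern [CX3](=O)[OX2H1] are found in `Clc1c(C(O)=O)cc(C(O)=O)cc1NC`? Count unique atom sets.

2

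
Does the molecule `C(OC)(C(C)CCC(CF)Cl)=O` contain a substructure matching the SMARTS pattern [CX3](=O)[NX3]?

No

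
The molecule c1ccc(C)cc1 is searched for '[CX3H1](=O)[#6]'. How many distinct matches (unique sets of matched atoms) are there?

[CX3H1](=O)[#6] is the SMARTS for an aldehyde: an sp2 carbon with one H, double-bonded to O and single-bonded to carbon.
No fragment in the molecule satisfies every constraint, giving 0 matches.

0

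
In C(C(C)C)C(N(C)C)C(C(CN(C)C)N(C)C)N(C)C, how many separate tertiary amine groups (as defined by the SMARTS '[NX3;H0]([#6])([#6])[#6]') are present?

4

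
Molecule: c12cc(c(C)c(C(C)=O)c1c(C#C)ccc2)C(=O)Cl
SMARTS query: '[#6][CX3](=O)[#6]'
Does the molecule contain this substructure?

The pattern [#6][CX3](=O)[#6] describes a carbonyl carbon (no H) flanked by two carbons — a ketone.
The molecule carries an acetyl/ketone group (-C(=O)CH3), whose atoms satisfy every constraint of the query, so the pattern matches.

Yes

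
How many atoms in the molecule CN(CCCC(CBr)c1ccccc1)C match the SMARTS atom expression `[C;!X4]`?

0

The query [C;!X4] means: aliphatic carbon that does not have four total connections.
Check the 15 heavy atoms by environment: 7× C (X4) → no; 1× Br (X1) → no; 1× N (X3) → no; 6× c (aromatic, X3) → no.
No environment satisfies the query, so 0 matching atoms.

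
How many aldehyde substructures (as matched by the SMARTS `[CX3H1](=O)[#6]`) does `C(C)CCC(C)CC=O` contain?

1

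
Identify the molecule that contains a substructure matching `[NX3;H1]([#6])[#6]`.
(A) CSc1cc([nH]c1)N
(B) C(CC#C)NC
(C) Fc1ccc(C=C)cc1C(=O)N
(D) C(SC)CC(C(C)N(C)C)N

B

[NX3;H1]([#6])[#6] describes a trivalent nitrogen with one H, bonded to two carbons (a secondary amine).
(A) has a primary amino group (-NH2) but the nitrogen has H2 and only one carbon neighbour.
(B) contains an N-methylamino group (-NHCH3), which satisfies every atom and bond constraint.
(C) has a primary amide (-C(=O)NH2) but the -C(=O)NH2 nitrogen has H2, not H1.
(D) has a dimethylamino group (-N(CH3)2) but the nitrogen has H0, not H1.
So the answer is (B).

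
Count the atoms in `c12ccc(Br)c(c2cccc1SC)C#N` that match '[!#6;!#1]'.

The query [!#6;!#1] means: not carbon and not hydrogen — any heteroatom.
Check the 15 heavy atoms by environment: 10× c (aromatic) → no; 2× C → no; 1× N → match; 1× Br → match; 1× S → match.
Summing the matching environments: 1 + 1 + 1 = 3 matching atoms.

3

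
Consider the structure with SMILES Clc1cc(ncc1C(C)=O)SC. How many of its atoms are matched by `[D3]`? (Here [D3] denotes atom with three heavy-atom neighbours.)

Check the 12 heavy atoms by environment: 1× n (aromatic, D2) → no; 2× c (aromatic, D2) → no; 3× c (aromatic, D3) → match; 1× Cl (D1) → no; 1× C (D3) → match; 1× O (D1) → no; 2× C (D1) → no; 1× S (D2) → no.
Summing the matching environments: 3 + 1 = 4 matching atoms.

4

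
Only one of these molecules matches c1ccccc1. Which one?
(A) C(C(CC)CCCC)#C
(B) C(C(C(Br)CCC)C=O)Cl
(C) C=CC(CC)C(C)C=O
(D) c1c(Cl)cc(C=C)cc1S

c1ccccc1 describes six aromatic carbons in a ring (a benzene ring).
(A) has a methyl group (-CH3) but no six-membered all-carbon aromatic ring is present.
(B) has a methyl group (-CH3) but no six-membered all-carbon aromatic ring is present.
(C) has a methyl group (-CH3) but no six-membered all-carbon aromatic ring is present.
(D) contains the required atom environment, so the pattern matches.
So the answer is (D).

D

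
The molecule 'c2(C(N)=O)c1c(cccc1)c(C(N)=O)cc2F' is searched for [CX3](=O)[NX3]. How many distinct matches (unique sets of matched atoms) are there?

2

[CX3](=O)[NX3] is the SMARTS for an amide: a carbonyl carbon bonded to a trivalent nitrogen.
The molecule carries 2 separate instances of a primary amide (-C(=O)NH2) meeting every constraint; each maps to a distinct set of atoms, giving 2 matches.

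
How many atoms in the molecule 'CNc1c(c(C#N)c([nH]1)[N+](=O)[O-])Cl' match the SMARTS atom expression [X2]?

Check the 13 heavy atoms by environment: 1× n (aromatic, X3) → no; 4× c (aromatic, X3) → no; 1× N (charge +1, X3) → no; 1× O (charge -1, X1) → no; 1× O (X1) → no; 1× Cl (X1) → no; 1× N (X3) → no; 1× C (X4) → no; 1× C (X2) → match; 1× N (X1) → no.
That gives 1 matching atom.

1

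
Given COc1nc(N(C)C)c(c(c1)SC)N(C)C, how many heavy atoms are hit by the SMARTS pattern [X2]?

The query [X2] means: any atom with exactly two total connections (bonds + H).
Check the 16 heavy atoms by environment: 1× n (aromatic, X2) → match; 5× c (aromatic, X3) → no; 1× S (X2) → match; 6× C (X4) → no; 2× N (X3) → no; 1× O (X2) → match.
Summing the matching environments: 1 + 1 + 1 = 3 matching atoms.

3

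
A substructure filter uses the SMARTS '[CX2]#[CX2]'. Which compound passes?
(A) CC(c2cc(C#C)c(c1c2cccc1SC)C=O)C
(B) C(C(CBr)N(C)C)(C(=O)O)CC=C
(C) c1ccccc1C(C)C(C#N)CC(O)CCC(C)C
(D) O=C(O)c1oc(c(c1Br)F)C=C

A

[CX2]#[CX2] describes a carbon-carbon triple bond (an alkyne).
(A) contains an ethynyl group (-C#CH), which satisfies every atom and bond constraint.
(B) has a vinyl group (-CH=CH2) but the C=C is a double bond; both carbons are CX3, not CX2.
(C) has a nitrile (-C#N) but the triple bond is C#N, not C#C.
(D) has a vinyl group (-CH=CH2) but the C=C is a double bond; both carbons are CX3, not CX2.
So the answer is (A).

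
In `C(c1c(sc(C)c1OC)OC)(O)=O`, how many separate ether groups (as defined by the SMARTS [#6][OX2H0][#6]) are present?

2

[#6][OX2H0][#6] is the SMARTS for an ether: an aliphatic oxygen bridging two carbons with no H on the oxygen.
The molecule carries 2 separate instances of a methoxy ether (-OCH3) meeting every constraint; each maps to a distinct set of atoms, giving 2 matches.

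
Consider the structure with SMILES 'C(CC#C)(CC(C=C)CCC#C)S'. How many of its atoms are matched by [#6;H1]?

5

The query [#6;H1] means: any carbon bearing exactly one hydrogen.
Check the 13 heavy atoms by environment: 5× C (H2) → no; 5× C (H1) → match; 1× S (H1) → no; 2× C (H0) → no.
That gives 5 matching atoms.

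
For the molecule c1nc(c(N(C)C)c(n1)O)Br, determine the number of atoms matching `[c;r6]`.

4

The query [c;r6] means: aromatic carbon that belongs to a six-membered ring.
Check the 11 heavy atoms by environment: 2× n (aromatic, in 6-ring) → no; 4× c (aromatic, in 6-ring) → match; 1× N (acyclic) → no; 2× C (acyclic) → no; 1× Br (acyclic) → no; 1× O (acyclic) → no.
That gives 4 matching atoms.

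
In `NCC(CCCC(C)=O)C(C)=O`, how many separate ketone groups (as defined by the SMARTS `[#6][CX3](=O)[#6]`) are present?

[#6][CX3](=O)[#6] is the SMARTS for a ketone: a carbonyl carbon (no H) flanked by two carbons.
The molecule carries 2 separate instances of an acetyl/ketone group (-C(=O)CH3) meeting every constraint; each maps to a distinct set of atoms, giving 2 matches.

2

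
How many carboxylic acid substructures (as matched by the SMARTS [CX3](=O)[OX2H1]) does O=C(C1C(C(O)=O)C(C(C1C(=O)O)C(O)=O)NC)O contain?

[CX3](=O)[OX2H1] is the SMARTS for a carboxylic acid: an sp2 carbon double-bonded to O and single-bonded to an -OH oxygen.
The molecule carries 4 separate instances of a carboxylic acid group (-C(=O)OH) meeting every constraint; each maps to a distinct set of atoms, giving 4 matches.

4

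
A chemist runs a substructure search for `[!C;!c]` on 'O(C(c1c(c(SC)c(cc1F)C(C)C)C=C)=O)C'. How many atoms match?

4

The query [!C;!c] means: neither aliphatic nor aromatic carbon — same as [!#6].
Check the 18 heavy atoms by environment: 6× c (aromatic) → no; 1× S → match; 8× C → no; 2× O → match; 1× F → match.
Summing the matching environments: 1 + 2 + 1 = 4 matching atoms.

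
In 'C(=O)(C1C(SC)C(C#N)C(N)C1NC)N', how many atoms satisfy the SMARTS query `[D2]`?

3

The query [D2] means: atom with exactly two heavy-atom neighbours.
Check the 15 heavy atoms by environment: 6× C (D3) → no; 1× O (D1) → no; 3× N (D1) → no; 1× S (D2) → match; 2× C (D1) → no; 1× C (D2) → match; 1× N (D2) → match.
Summing the matching environments: 1 + 1 + 1 = 3 matching atoms.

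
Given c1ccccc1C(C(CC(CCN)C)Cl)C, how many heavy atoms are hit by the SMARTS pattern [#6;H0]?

The query [#6;H0] means: any carbon with no attached hydrogen.
Check the 16 heavy atoms by environment: 3× C (H2) → no; 3× C (H1) → no; 2× C (H3) → no; 1× N (H2) → no; 1× Cl (H0) → no; 1× c (aromatic, H0) → match; 5× c (aromatic, H1) → no.
That gives 1 matching atom.

1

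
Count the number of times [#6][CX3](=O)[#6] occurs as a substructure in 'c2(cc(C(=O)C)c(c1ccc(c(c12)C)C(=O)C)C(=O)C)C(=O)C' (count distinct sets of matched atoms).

4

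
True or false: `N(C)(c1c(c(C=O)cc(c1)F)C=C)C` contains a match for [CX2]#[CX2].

False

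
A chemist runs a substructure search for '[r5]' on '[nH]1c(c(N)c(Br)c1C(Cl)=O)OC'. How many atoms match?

5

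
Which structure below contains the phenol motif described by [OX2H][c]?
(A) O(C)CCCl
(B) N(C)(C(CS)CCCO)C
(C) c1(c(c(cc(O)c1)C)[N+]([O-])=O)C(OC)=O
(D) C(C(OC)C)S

C

[OX2H][c] describes a hydroxyl oxygen attached to an aromatic carbon (a phenol).
(A) has a methoxy ether (-OCH3) but the oxygen has H0, not H1.
(B) has a hydroxyl group (-OH) but the -OH is on an aliphatic carbon, not an aromatic c.
(C) contains a hydroxyl group (-OH), which satisfies every atom and bond constraint.
(D) has a methoxy ether (-OCH3) but the oxygen has H0, not H1.
So the answer is (C).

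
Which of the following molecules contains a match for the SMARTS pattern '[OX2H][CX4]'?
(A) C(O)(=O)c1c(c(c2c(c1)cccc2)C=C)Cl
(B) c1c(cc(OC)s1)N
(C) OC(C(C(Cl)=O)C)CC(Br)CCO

C

[OX2H][CX4] describes a hydroxyl oxygen bound to an sp3 (X4) carbon (an aliphatic alcohol).
(A) has a carboxylic acid group (-C(=O)OH) but the -OH is on a CX3 carbonyl carbon, not a CX4 carbon.
(B) has a methoxy ether (-OCH3) but the oxygen has H0 (ether), not H1.
(C) contains a hydroxyl group (-OH), which satisfies every atom and bond constraint.
So the answer is (C).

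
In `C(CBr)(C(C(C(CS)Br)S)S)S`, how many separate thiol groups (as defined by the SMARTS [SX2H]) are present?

[SX2H] is the SMARTS for a thiol: an aliphatic sulfur with two connections, one being H.
The molecule carries 4 separate instances of a thiol (-SH) meeting every constraint; each maps to a distinct set of atoms, giving 4 matches.

4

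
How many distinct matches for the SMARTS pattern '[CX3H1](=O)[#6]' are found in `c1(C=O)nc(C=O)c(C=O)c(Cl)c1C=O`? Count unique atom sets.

[CX3H1](=O)[#6] is the SMARTS for an aldehyde: an sp2 carbon with one H, double-bonded to O and single-bonded to carbon.
The molecule carries 4 separate instances of an aldehyde (-CHO) meeting every constraint; each maps to a distinct set of atoms, giving 4 matches.

4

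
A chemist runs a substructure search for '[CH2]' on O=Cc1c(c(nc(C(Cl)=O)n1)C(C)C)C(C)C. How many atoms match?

0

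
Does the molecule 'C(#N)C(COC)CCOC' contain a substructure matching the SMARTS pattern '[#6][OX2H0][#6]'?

Yes

The pattern [#6][OX2H0][#6] describes an aliphatic oxygen bridging two carbons with no H on the oxygen — an ether.
The molecule carries a methoxy ether (-OCH3), whose atoms satisfy every constraint of the query, so the pattern matches.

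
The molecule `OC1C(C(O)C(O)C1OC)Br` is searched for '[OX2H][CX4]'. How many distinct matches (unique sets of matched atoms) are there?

[OX2H][CX4] is the SMARTS for an aliphatic alcohol: a hydroxyl oxygen bound to an sp3 (X4) carbon.
The molecule carries 3 separate instances of a hydroxyl group (-OH) meeting every constraint; each maps to a distinct set of atoms, giving 3 matches.

3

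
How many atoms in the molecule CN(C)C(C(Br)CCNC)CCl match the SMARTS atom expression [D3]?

3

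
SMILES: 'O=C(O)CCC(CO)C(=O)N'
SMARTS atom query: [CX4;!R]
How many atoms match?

Check the 11 heavy atoms by environment: 4× C (X4, acyclic) → match; 2× C (X3, acyclic) → no; 2× O (X1, acyclic) → no; 1× N (X3, acyclic) → no; 2× O (X2, acyclic) → no.
That gives 4 matching atoms.

4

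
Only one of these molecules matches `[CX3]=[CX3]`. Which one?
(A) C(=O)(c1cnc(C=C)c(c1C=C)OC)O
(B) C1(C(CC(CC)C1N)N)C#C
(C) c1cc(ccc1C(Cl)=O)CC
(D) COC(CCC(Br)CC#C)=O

A

[CX3]=[CX3] describes a non-aromatic C=C double bond between two sp2 carbons (an alkene).
(A) contains a vinyl group (-CH=CH2), which satisfies every atom and bond constraint.
(B) has an ethyl group (-CH2CH3) but its C-C bond is a single bond between CX4 carbons, not CX3=CX3.
(C) has an ethyl group (-CH2CH3) but its C-C bond is a single bond between CX4 carbons, not CX3=CX3.
(D) has an ethynyl group (-C#CH) but the C-C bond is a triple bond, not a double bond.
So the answer is (A).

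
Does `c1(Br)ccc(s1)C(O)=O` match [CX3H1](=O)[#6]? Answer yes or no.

The pattern [CX3H1](=O)[#6] describes an sp2 carbon with one H, double-bonded to O and single-bonded to carbon — an aldehyde.
The closest candidate here is a carboxylic acid group (-C(=O)OH), but the carbonyl carbon has H0 and is bonded to O, not H1. No other fragment satisfies the full query, so there is no match.

No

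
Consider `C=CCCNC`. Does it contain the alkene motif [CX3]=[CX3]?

Yes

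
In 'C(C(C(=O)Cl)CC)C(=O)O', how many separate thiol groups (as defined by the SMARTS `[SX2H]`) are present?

0

[SX2H] is the SMARTS for a thiol: an aliphatic sulfur with two connections, one being H.
No fragment in the molecule satisfies every constraint, giving 0 matches.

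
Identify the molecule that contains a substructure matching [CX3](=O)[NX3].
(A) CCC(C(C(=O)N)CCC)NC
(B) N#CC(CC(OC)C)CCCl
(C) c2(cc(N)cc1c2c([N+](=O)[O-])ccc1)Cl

A

[CX3](=O)[NX3] describes a carbonyl carbon bonded to a trivalent nitrogen (an amide).
(A) contains a primary amide (-C(=O)NH2), which satisfies every atom and bond constraint.
(B) has a nitrile (-C#N) but the nitrile N is NX1 (triple-bonded), not NX3.
(C) has a primary amino group (-NH2) but the -NH2 is not attached to a carbonyl carbon.
So the answer is (A).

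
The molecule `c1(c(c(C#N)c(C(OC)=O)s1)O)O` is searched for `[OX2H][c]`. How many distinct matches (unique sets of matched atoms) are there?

2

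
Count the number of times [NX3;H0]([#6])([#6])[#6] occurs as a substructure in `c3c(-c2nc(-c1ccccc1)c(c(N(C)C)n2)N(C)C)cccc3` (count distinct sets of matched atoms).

2

[NX3;H0]([#6])([#6])[#6] is the SMARTS for a tertiary amine: a trivalent nitrogen with no H, bonded to three carbons.
The molecule carries 2 separate instances of a dimethylamino group (-N(CH3)2) meeting every constraint; each maps to a distinct set of atoms, giving 2 matches.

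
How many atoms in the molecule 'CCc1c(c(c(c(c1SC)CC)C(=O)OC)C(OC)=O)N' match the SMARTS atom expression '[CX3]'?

The query [CX3] means: C with X3: aliphatic carbon with exactly 3 total connections.
Check the 21 heavy atoms by environment: 6× c (aromatic, X3) → no; 2× C (X3) → match; 2× O (X1) → no; 2× O (X2) → no; 7× C (X4) → no; 1× S (X2) → no; 1× N (X3) → no.
That gives 2 matching atoms.

2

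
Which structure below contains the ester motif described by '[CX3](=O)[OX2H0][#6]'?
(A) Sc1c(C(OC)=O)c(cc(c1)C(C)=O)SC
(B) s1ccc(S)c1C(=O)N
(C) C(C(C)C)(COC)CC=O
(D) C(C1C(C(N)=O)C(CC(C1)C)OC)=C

[CX3](=O)[OX2H0][#6] describes a carbonyl carbon bonded to an oxygen that is itself bonded to carbon (no H on that O) (an ester).
(A) contains a methyl-ester group (-C(=O)OCH3), which satisfies every atom and bond constraint.
(B) has a primary amide (-C(=O)NH2) but the carbonyl is bonded to N, not to an O-C linkage.
(C) has a methoxy ether (-OCH3) but the ether oxygen is not adjacent to a C=O carbon.
(D) has a methoxy ether (-OCH3) but the ether oxygen is not adjacent to a C=O carbon.
So the answer is (A).

A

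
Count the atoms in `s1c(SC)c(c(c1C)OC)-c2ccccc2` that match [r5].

5

The query [r5] means: r5 matches atoms in a five-membered ring.
Check the 16 heavy atoms by environment: 1× s (aromatic, in 5-ring) → match; 4× c (aromatic, in 5-ring) → match; 6× c (aromatic, in 6-ring) → no; 1× S (acyclic) → no; 3× C (acyclic) → no; 1× O (acyclic) → no.
Summing the matching environments: 1 + 4 = 5 matching atoms.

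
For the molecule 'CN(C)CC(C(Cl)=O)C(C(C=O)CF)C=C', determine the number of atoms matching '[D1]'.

7

The query [D1] means: atom with exactly one heavy-atom neighbour (degree 1).
Check the 16 heavy atoms by environment: 4× C (D2) → no; 4× C (D3) → no; 1× F (D1) → match; 1× N (D3) → no; 3× C (D1) → match; 2× O (D1) → match; 1× Cl (D1) → match.
Summing the matching environments: 1 + 3 + 2 + 1 = 7 matching atoms.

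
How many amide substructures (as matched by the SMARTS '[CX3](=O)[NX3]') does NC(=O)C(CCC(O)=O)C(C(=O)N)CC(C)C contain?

2

[CX3](=O)[NX3] is the SMARTS for an amide: a carbonyl carbon bonded to a trivalent nitrogen.
The molecule carries 2 separate instances of a primary amide (-C(=O)NH2) meeting every constraint; each maps to a distinct set of atoms, giving 2 matches.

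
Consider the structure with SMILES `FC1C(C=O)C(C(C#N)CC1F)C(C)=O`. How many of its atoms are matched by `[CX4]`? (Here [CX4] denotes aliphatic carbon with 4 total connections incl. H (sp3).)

7

The query [CX4] means: C with X4: aliphatic carbon with exactly 4 total connections (bonds + H).
Check the 15 heavy atoms by environment: 7× C (X4) → match; 2× F (X1) → no; 2× C (X3) → no; 2× O (X1) → no; 1× C (X2) → no; 1× N (X1) → no.
That gives 7 matching atoms.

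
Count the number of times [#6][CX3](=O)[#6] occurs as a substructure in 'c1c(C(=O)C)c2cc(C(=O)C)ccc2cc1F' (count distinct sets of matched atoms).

2

[#6][CX3](=O)[#6] is the SMARTS for a ketone: a carbonyl carbon (no H) flanked by two carbons.
The molecule carries 2 separate instances of an acetyl/ketone group (-C(=O)CH3) meeting every constraint; each maps to a distinct set of atoms, giving 2 matches.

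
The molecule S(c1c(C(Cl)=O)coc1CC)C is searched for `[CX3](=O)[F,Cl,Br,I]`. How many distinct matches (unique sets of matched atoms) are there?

[CX3](=O)[F,Cl,Br,I] is the SMARTS for an acyl halide: a carbonyl carbon bonded to a halogen.
Exactly one fragment in the molecule meets all constraints, giving 1 match.

1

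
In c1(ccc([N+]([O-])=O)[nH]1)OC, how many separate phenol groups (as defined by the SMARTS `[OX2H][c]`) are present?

0

[OX2H][c] is the SMARTS for a phenol: a hydroxyl oxygen attached to an aromatic carbon.
The molecule has a methoxy ether (-OCH3), but the oxygen has H0, not H1; nothing else fits, so there are 0 matches.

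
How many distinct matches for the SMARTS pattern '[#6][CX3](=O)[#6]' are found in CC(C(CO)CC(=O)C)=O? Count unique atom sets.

2

[#6][CX3](=O)[#6] is the SMARTS for a ketone: a carbonyl carbon (no H) flanked by two carbons.
The molecule carries 2 separate instances of an acetyl/ketone group (-C(=O)CH3) meeting every constraint; each maps to a distinct set of atoms, giving 2 matches.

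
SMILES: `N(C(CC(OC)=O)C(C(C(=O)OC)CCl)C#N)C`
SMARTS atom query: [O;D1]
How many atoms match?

2

Check the 18 heavy atoms by environment: 3× C (D2) → no; 5× C (D3) → no; 2× O (D1) → match; 2× O (D2) → no; 3× C (D1) → no; 1× Cl (D1) → no; 1× N (D1) → no; 1× N (D2) → no.
That gives 2 matching atoms.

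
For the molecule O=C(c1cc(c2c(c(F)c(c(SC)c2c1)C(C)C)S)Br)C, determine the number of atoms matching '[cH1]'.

2

The query [cH1] means: aromatic carbon bearing exactly one hydrogen.
Check the 21 heavy atoms by environment: 8× c (aromatic, H0) → no; 2× c (aromatic, H1) → match; 1× S (H0) → no; 4× C (H3) → no; 1× S (H1) → no; 1× C (H0) → no; 1× O (H0) → no; 1× F (H0) → no; 1× Br (H0) → no; 1× C (H1) → no.
That gives 2 matching atoms.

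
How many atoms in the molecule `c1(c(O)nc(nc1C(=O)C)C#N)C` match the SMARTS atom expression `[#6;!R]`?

4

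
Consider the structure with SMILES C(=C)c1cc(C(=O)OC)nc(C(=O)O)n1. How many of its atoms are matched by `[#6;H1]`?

2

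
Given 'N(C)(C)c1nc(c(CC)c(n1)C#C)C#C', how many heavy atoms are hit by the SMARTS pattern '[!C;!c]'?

3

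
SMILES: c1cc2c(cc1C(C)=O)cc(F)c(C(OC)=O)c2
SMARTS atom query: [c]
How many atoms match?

10

The query [c] means: lowercase c matches aromatic carbon only.
Check the 18 heavy atoms by environment: 10× c (aromatic) → match; 4× C → no; 3× O → no; 1× F → no.
That gives 10 matching atoms.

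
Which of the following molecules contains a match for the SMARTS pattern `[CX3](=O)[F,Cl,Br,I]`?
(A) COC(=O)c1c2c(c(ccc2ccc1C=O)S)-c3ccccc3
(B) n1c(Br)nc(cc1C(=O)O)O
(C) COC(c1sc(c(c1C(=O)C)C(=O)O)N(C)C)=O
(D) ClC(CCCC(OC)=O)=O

[CX3](=O)[F,Cl,Br,I] describes a carbonyl carbon bonded to a halogen (an acyl halide).
(A) has a methyl-ester group (-C(=O)OCH3) but the carbonyl is bonded to -O-C, not to a halogen.
(B) has a carboxylic acid group (-C(=O)OH) but the carbonyl is bonded to -OH, not to a halogen.
(C) has a carboxylic acid group (-C(=O)OH) but the carbonyl is bonded to -OH, not to a halogen.
(D) contains an acyl chloride (-C(=O)Cl), which satisfies every atom and bond constraint.
So the answer is (D).

D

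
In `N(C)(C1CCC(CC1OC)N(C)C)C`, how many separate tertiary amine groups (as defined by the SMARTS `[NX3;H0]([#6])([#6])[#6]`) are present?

2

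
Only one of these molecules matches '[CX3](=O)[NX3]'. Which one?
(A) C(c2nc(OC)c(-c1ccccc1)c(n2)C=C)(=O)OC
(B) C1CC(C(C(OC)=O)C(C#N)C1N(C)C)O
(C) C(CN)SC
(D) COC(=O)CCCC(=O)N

D

[CX3](=O)[NX3] describes a carbonyl carbon bonded to a trivalent nitrogen (an amide).
(A) has a methyl-ester group (-C(=O)OCH3) but the carbonyl is bonded to O, not to an NX3 nitrogen.
(B) has a methyl-ester group (-C(=O)OCH3) but the carbonyl is bonded to O, not to an NX3 nitrogen.
(C) has a primary amino group (-NH2) but the -NH2 is not attached to a carbonyl carbon.
(D) contains a primary amide (-C(=O)NH2), which satisfies every atom and bond constraint.
So the answer is (D).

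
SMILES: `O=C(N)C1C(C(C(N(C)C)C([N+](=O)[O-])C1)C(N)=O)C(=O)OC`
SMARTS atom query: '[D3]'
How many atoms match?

10

Check the 22 heavy atoms by environment: 8× C (D3) → match; 1× C (D2) → no; 4× O (D1) → no; 2× N (D1) → no; 1× N (charge +1, D3) → match; 1× O (charge -1, D1) → no; 1× N (D3) → match; 3× C (D1) → no; 1× O (D2) → no.
Summing the matching environments: 8 + 1 + 1 = 10 matching atoms.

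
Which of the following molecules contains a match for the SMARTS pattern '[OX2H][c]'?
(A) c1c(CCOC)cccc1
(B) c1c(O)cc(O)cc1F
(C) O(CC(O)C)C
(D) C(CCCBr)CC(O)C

B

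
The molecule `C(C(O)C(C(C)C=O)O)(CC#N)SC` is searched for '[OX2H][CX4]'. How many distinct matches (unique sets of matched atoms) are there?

2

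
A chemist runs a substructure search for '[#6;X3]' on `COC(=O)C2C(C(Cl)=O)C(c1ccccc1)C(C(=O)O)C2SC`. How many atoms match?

9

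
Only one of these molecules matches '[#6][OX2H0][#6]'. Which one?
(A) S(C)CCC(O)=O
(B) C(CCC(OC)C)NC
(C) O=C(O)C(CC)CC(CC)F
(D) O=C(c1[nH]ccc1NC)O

[#6][OX2H0][#6] describes an aliphatic oxygen bridging two carbons with no H on the oxygen (an ether).
(A) has a carboxylic acid group (-C(=O)OH) but the -OH oxygen has H1; the =O is OX1, not OX2.
(B) contains a methoxy ether (-OCH3), which satisfies every atom and bond constraint.
(C) has a carboxylic acid group (-C(=O)OH) but the -OH oxygen has H1; the =O is OX1, not OX2.
(D) has a carboxylic acid group (-C(=O)OH) but the -OH oxygen has H1; the =O is OX1, not OX2.
So the answer is (B).

B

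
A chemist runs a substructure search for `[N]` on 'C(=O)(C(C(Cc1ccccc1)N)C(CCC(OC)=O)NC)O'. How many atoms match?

The query [N] means: uppercase N matches aliphatic (non-aromatic) nitrogen only.
Check the 22 heavy atoms by environment: 10× C → no; 2× N → match; 6× c (aromatic) → no; 4× O → no.
That gives 2 matching atoms.

2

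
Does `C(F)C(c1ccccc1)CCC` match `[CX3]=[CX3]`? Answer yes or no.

No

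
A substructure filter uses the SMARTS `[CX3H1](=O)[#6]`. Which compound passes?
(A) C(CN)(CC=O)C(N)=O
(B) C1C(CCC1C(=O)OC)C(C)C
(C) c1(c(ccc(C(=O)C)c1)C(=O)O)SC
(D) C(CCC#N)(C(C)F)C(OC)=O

A

[CX3H1](=O)[#6] describes an sp2 carbon with one H, double-bonded to O and single-bonded to carbon (an aldehyde).
(A) contains an aldehyde (-CHO), which satisfies every atom and bond constraint.
(B) has a methyl-ester group (-C(=O)OCH3) but the carbonyl carbon has H0, not H1.
(C) has an acetyl/ketone group (-C(=O)CH3) but the carbonyl carbon has H0 (two carbon neighbours), not H1.
(D) has a methyl-ester group (-C(=O)OCH3) but the carbonyl carbon has H0, not H1.
So the answer is (A).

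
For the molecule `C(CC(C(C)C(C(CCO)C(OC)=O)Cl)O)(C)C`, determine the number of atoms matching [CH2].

3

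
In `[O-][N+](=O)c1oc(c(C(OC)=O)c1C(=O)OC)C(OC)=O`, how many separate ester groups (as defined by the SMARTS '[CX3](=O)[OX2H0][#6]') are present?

3

[CX3](=O)[OX2H0][#6] is the SMARTS for an ester: a carbonyl carbon bonded to an oxygen that is itself bonded to carbon (no H on that O).
The molecule carries 3 separate instances of a methyl-ester group (-C(=O)OCH3) meeting every constraint; each maps to a distinct set of atoms, giving 3 matches.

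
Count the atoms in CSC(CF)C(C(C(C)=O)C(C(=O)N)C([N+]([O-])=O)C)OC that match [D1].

Check the 21 heavy atoms by environment: 4× C (D1) → match; 7× C (D3) → no; 1× C (D2) → no; 1× N (charge +1, D3) → no; 1× O (charge -1, D1) → match; 3× O (D1) → match; 1× N (D1) → match; 1× O (D2) → no; 1× F (D1) → match; 1× S (D2) → no.
Summing the matching environments: 4 + 1 + 3 + 1 + 1 = 10 matching atoms.

10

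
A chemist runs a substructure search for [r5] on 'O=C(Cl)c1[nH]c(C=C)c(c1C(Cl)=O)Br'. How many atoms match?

5

The query [r5] means: r5 matches atoms in a five-membered ring.
Check the 14 heavy atoms by environment: 1× n (aromatic, in 5-ring) → match; 4× c (aromatic, in 5-ring) → match; 1× Br (acyclic) → no; 4× C (acyclic) → no; 2× O (acyclic) → no; 2× Cl (acyclic) → no.
Summing the matching environments: 1 + 4 = 5 matching atoms.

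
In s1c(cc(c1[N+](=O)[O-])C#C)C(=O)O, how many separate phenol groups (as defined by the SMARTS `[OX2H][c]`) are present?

0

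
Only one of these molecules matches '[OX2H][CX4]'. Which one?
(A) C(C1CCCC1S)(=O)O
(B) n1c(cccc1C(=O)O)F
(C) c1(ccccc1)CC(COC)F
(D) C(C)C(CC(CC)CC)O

[OX2H][CX4] describes a hydroxyl oxygen bound to an sp3 (X4) carbon (an aliphatic alcohol).
(A) has a carboxylic acid group (-C(=O)OH) but the -OH is on a CX3 carbonyl carbon, not a CX4 carbon.
(B) has a carboxylic acid group (-C(=O)OH) but the -OH is on a CX3 carbonyl carbon, not a CX4 carbon.
(C) has a methoxy ether (-OCH3) but the oxygen has H0 (ether), not H1.
(D) contains a hydroxyl group (-OH), which satisfies every atom and bond constraint.
So the answer is (D).

D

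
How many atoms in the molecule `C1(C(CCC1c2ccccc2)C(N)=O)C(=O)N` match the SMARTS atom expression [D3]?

6

Check the 17 heavy atoms by environment: 2× C (D2) → no; 5× C (D3) → match; 1× c (aromatic, D3) → match; 5× c (aromatic, D2) → no; 2× O (D1) → no; 2× N (D1) → no.
Summing the matching environments: 5 + 1 = 6 matching atoms.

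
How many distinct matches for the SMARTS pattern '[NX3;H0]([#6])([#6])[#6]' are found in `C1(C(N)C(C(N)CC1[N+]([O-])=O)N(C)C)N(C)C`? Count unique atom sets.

[NX3;H0]([#6])([#6])[#6] is the SMARTS for a tertiary amine: a trivalent nitrogen with no H, bonded to three carbons.
The molecule carries 2 separate instances of a dimethylamino group (-N(CH3)2) meeting every constraint; each maps to a distinct set of atoms, giving 2 matches.

2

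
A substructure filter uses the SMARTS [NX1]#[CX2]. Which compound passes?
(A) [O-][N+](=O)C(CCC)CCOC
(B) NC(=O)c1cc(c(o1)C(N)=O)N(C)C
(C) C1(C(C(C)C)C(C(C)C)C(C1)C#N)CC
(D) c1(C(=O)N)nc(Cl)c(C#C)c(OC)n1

C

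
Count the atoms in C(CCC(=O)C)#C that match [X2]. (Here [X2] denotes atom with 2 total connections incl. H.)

The query [X2] means: any atom with exactly two total connections (bonds + H).
Check the 7 heavy atoms by environment: 3× C (X4) → no; 2× C (X2) → match; 1× C (X3) → no; 1× O (X1) → no.
That gives 2 matching atoms.

2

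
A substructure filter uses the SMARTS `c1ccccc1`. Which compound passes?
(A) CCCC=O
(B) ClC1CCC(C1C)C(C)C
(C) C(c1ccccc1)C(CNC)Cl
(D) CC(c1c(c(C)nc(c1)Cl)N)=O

c1ccccc1 describes six aromatic carbons in a ring (a benzene ring).
(A) has a methyl group (-CH3) but no six-membered all-carbon aromatic ring is present.
(B) has a methyl group (-CH3) but no six-membered all-carbon aromatic ring is present.
(C) contains a phenyl ring, which satisfies every atom and bond constraint.
(D) has a methyl group (-CH3) but no six-membered all-carbon aromatic ring is present.
So the answer is (C).

C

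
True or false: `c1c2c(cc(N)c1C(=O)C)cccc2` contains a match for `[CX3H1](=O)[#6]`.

The pattern [CX3H1](=O)[#6] describes an sp2 carbon with one H, double-bonded to O and single-bonded to carbon — an aldehyde.
The closest candidate here is an acetyl/ketone group (-C(=O)CH3), but the carbonyl carbon has H0 (two carbon neighbours), not H1. No other fragment satisfies the full query, so there is no match.

False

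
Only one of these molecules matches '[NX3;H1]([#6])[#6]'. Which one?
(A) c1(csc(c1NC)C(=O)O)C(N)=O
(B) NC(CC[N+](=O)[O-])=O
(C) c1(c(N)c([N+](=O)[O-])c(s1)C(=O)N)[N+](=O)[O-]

A

[NX3;H1]([#6])[#6] describes a trivalent nitrogen with one H, bonded to two carbons (a secondary amine).
(A) contains an N-methylamino group (-NHCH3), which satisfies every atom and bond constraint.
(B) has a primary amide (-C(=O)NH2) but the -C(=O)NH2 nitrogen has H2, not H1.
(C) has a primary amide (-C(=O)NH2) but the -C(=O)NH2 nitrogen has H2, not H1.
So the answer is (A).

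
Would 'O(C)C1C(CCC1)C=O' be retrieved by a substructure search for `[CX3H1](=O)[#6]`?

Yes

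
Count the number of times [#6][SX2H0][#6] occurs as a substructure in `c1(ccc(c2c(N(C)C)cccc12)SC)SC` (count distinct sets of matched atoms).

2

[#6][SX2H0][#6] is the SMARTS for a thioether: an aliphatic sulfur bridging two carbons with no H on the sulfur.
The molecule carries 2 separate instances of a methylthio ether (-SCH3) meeting every constraint; each maps to a distinct set of atoms, giving 2 matches.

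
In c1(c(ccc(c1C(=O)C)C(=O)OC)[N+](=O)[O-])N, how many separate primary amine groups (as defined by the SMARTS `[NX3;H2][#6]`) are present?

[NX3;H2][#6] is the SMARTS for a primary amine: a trivalent nitrogen with two H attached to carbon.
Exactly one fragment in the molecule meets all constraints, giving 1 match.

1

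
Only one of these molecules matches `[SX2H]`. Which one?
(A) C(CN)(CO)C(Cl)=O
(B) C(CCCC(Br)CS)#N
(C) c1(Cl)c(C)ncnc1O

B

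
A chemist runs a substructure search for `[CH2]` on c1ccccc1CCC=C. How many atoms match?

3

Check the 10 heavy atoms by environment: 3× C (H2) → match; 1× C (H1) → no; 1× c (aromatic, H0) → no; 5× c (aromatic, H1) → no.
That gives 3 matching atoms.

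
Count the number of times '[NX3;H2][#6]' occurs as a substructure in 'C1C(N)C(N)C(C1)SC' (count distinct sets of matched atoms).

2

[NX3;H2][#6] is the SMARTS for a primary amine: a trivalent nitrogen with two H attached to carbon.
The molecule carries 2 separate instances of a primary amino group (-NH2) meeting every constraint; each maps to a distinct set of atoms, giving 2 matches.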